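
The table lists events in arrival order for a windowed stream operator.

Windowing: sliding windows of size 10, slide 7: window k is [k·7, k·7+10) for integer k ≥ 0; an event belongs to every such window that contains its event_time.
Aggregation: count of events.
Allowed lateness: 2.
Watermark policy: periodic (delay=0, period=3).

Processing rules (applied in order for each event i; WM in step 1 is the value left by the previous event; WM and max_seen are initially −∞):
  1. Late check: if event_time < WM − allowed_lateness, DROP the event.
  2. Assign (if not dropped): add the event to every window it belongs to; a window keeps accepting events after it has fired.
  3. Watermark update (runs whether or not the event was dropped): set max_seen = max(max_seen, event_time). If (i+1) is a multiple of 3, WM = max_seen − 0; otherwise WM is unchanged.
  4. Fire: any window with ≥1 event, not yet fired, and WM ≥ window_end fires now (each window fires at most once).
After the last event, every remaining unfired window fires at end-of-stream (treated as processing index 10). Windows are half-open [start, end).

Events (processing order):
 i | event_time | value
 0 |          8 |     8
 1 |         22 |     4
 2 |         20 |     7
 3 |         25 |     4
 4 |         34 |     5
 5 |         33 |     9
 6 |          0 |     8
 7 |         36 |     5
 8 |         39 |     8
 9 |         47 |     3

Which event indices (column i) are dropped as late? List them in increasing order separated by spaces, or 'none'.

6

i=0 t=8 v=8: → [7,17),[0,10); WM=−∞
i=1 t=22 v=4: → [21,31),[14,24); WM=−∞
i=2 t=20 v=7: → [14,24); WM=22; [0,10) fires=1 [7,17) fires=1
i=3 t=25 v=4: → [21,31); WM=22
i=4 t=34 v=5: → [28,38); WM=22
i=5 t=33 v=9: → [28,38); WM=34; [14,24) fires=2 [21,31) fires=2
i=6 t=0 v=8: DROP (t<34-2); WM=34
i=7 t=36 v=5: → [35,45),[28,38); WM=34
i=8 t=39 v=8: → [35,45); WM=39; [28,38) fires=3
i=9 t=47 v=3: → [42,52); WM=39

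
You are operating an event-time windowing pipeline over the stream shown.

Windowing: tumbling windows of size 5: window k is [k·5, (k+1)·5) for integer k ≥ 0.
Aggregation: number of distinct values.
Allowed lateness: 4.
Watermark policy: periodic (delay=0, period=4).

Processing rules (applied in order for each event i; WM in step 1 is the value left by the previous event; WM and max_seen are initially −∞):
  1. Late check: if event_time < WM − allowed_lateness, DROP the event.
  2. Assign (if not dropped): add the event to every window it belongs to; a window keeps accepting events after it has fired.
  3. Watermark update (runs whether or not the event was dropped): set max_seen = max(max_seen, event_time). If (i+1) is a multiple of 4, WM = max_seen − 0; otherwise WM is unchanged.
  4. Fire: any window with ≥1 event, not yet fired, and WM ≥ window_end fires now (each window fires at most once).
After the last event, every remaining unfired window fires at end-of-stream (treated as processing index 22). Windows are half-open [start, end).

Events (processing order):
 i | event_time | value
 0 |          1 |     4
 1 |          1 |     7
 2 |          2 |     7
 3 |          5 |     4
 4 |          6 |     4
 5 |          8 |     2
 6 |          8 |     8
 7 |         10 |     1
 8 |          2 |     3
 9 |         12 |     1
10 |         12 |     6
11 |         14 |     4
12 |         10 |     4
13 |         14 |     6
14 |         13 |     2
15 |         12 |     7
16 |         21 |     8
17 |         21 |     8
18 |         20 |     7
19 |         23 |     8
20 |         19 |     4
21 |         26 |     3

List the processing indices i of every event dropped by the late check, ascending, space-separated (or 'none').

8

i=0 t=1 v=4: → [0,5); WM=−∞
i=1 t=1 v=7: → [0,5); WM=−∞
i=2 t=2 v=7: → [0,5); WM=−∞
i=3 t=5 v=4: → [5,10); WM=5; [0,5) fires=2
i=4 t=6 v=4: → [5,10); WM=5
i=5 t=8 v=2: → [5,10); WM=5
i=6 t=8 v=8: → [5,10); WM=5
i=7 t=10 v=1: → [10,15); WM=10; [5,10) fires=3
i=8 t=2 v=3: DROP (t<10-4); WM=10
i=9 t=12 v=1: → [10,15); WM=10
i=10 t=12 v=6: → [10,15); WM=10
i=11 t=14 v=4: → [10,15); WM=14
i=12 t=10 v=4: → [10,15); WM=14
i=13 t=14 v=6: → [10,15); WM=14
i=14 t=13 v=2: → [10,15); WM=14
i=15 t=12 v=7: → [10,15); WM=14
i=16 t=21 v=8: → [20,25); WM=14
i=17 t=21 v=8: → [20,25); WM=14
i=18 t=20 v=7: → [20,25); WM=14
i=19 t=23 v=8: → [20,25); WM=23; [10,15) fires=5
i=20 t=19 v=4: → [15,20); WM=23; [15,20) fires=1
i=21 t=26 v=3: → [25,30); WM=23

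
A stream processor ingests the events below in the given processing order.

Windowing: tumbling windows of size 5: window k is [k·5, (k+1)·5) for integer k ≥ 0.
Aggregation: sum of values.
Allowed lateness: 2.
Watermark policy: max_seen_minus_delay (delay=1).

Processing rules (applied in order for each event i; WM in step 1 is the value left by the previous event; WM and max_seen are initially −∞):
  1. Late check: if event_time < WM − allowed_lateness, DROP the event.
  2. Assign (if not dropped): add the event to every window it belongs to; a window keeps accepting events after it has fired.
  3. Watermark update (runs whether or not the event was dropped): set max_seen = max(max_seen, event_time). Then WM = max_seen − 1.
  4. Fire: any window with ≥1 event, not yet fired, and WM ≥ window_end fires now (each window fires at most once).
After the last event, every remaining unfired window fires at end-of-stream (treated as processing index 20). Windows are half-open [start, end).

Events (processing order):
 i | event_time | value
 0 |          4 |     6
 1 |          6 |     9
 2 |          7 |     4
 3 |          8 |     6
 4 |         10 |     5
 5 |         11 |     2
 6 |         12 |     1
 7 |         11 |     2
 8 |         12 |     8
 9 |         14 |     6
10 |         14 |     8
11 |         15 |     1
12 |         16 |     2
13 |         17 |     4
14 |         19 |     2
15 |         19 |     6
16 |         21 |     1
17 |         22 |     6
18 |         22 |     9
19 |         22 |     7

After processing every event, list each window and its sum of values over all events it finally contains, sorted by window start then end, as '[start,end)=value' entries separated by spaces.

[0,5)=6 [5,10)=19 [10,15)=32 [15,20)=15 [20,25)=23

i=0 t=4 v=6: → [0,5); WM=3
i=1 t=6 v=9: → [5,10); WM=5; [0,5) fires=6
i=2 t=7 v=4: → [5,10); WM=6
i=3 t=8 v=6: → [5,10); WM=7
i=4 t=10 v=5: → [10,15); WM=9
i=5 t=11 v=2: → [10,15); WM=10; [5,10) fires=19
i=6 t=12 v=1: → [10,15); WM=11
i=7 t=11 v=2: → [10,15); WM=11
i=8 t=12 v=8: → [10,15); WM=11
i=9 t=14 v=6: → [10,15); WM=13
i=10 t=14 v=8: → [10,15); WM=13
i=11 t=15 v=1: → [15,20); WM=14
i=12 t=16 v=2: → [15,20); WM=15; [10,15) fires=32
i=13 t=17 v=4: → [15,20); WM=16
i=14 t=19 v=2: → [15,20); WM=18
i=15 t=19 v=6: → [15,20); WM=18
i=16 t=21 v=1: → [20,25); WM=20; [15,20) fires=15
i=17 t=22 v=6: → [20,25); WM=21
i=18 t=22 v=9: → [20,25); WM=21
i=19 t=22 v=7: → [20,25); WM=21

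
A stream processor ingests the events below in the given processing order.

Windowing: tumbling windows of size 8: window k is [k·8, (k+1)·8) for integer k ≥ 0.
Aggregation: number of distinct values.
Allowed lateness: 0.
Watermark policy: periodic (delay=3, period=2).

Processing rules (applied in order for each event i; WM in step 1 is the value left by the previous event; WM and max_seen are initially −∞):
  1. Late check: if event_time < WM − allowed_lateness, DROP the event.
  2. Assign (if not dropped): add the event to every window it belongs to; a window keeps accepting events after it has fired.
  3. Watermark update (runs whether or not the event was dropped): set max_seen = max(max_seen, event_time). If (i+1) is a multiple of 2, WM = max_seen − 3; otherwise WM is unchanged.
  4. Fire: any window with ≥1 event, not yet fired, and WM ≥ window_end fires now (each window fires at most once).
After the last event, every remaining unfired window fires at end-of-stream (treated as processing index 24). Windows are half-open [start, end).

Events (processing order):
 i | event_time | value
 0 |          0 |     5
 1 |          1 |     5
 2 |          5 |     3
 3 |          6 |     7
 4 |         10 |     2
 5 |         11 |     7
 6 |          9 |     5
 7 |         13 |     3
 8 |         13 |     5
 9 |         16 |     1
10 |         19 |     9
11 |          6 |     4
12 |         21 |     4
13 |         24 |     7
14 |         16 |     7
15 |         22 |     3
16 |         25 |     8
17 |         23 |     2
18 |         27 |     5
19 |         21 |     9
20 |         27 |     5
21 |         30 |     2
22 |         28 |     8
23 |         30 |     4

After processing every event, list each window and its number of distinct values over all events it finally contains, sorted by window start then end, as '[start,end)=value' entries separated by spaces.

i=0 t=0 v=5: → [0,8); WM=−∞
i=1 t=1 v=5: → [0,8); WM=-2
i=2 t=5 v=3: → [0,8); WM=-2
i=3 t=6 v=7: → [0,8); WM=3
i=4 t=10 v=2: → [8,16); WM=3
i=5 t=11 v=7: → [8,16); WM=8; [0,8) fires=3
i=6 t=9 v=5: → [8,16); WM=8
i=7 t=13 v=3: → [8,16); WM=10
i=8 t=13 v=5: → [8,16); WM=10
i=9 t=16 v=1: → [16,24); WM=13
i=10 t=19 v=9: → [16,24); WM=13
i=11 t=6 v=4: DROP (t<13-0); WM=16; [8,16) fires=4
i=12 t=21 v=4: → [16,24); WM=16
i=13 t=24 v=7: → [24,32); WM=21
i=14 t=16 v=7: DROP (t<21-0); WM=21
i=15 t=22 v=3: → [16,24); WM=21
i=16 t=25 v=8: → [24,32); WM=21
i=17 t=23 v=2: → [16,24); WM=22
i=18 t=27 v=5: → [24,32); WM=22
i=19 t=21 v=9: DROP (t<22-0); WM=24; [16,24) fires=5
i=20 t=27 v=5: → [24,32); WM=24
i=21 t=30 v=2: → [24,32); WM=27
i=22 t=28 v=8: → [24,32); WM=27
i=23 t=30 v=4: → [24,32); WM=27

[0,8)=3 [8,16)=4 [16,24)=5 [24,32)=5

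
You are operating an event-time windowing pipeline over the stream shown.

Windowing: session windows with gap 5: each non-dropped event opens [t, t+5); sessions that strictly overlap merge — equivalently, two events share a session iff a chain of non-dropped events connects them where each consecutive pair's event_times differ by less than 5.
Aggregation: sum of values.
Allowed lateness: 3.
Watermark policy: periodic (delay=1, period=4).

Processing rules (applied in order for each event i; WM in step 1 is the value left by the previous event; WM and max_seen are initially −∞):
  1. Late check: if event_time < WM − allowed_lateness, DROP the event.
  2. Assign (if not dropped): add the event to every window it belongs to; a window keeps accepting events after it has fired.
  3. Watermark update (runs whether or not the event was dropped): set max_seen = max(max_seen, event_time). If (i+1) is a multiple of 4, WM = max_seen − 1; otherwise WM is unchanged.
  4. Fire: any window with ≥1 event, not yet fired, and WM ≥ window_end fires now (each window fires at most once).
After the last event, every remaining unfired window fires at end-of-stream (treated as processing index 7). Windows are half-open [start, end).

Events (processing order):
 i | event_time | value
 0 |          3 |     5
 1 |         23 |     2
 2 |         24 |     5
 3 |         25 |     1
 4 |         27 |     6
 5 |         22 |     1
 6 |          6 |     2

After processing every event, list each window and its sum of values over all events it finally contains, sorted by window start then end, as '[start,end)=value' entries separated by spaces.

[3,8)=5 [22,32)=15

i=0 t=3 v=5: → [3,8); WM=−∞
i=1 t=23 v=2: → [23,28); WM=−∞
i=2 t=24 v=5: → [23,29); WM=−∞
i=3 t=25 v=1: → [23,30); WM=24
i=4 t=27 v=6: → [23,32); WM=24
i=5 t=22 v=1: → [22,32); WM=24
i=6 t=6 v=2: DROP (t<24-3); WM=24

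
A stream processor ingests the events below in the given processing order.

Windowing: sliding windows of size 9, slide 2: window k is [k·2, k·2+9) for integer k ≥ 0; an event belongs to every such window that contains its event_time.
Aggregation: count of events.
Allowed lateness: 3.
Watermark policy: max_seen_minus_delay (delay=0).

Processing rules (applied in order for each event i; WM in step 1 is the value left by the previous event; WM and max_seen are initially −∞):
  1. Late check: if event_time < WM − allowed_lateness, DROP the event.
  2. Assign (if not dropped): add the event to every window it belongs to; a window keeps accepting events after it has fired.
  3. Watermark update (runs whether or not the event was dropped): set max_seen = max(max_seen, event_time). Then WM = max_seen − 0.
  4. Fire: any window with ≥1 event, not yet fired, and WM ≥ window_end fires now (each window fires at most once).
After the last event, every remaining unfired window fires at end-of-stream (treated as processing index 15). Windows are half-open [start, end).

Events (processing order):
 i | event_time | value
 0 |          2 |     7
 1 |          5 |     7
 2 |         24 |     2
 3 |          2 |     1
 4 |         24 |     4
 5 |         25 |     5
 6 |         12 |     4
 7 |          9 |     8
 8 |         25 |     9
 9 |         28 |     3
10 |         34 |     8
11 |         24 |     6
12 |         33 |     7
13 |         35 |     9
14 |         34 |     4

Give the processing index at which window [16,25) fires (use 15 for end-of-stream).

i=0 t=2 v=7: → [2,11),[0,9); WM=2
i=1 t=5 v=7: → [4,13),[2,11),[0,9); WM=5
i=2 t=24 v=2: → [24,33),[22,31),[20,29),[18,27),[16,25); WM=24; [0,9) fires=2 [2,11) fires=2 [4,13) fires=1
i=3 t=2 v=1: DROP (t<24-3); WM=24
i=4 t=24 v=4: → [24,33),[22,31),[20,29),[18,27),[16,25); WM=24
i=5 t=25 v=5: → [24,33),[22,31),[20,29),[18,27); WM=25; [16,25) fires=2
i=6 t=12 v=4: DROP (t<25-3); WM=25
i=7 t=9 v=8: DROP (t<25-3); WM=25
i=8 t=25 v=9: → [24,33),[22,31),[20,29),[18,27); WM=25
i=9 t=28 v=3: → [28,37),[26,35),[24,33),[22,31),[20,29); WM=28; [18,27) fires=4
i=10 t=34 v=8: → [34,43),[32,41),[30,39),[28,37),[26,35); WM=34; [20,29) fires=5 [22,31) fires=5 [24,33) fires=5
i=11 t=24 v=6: DROP (t<34-3); WM=34
i=12 t=33 v=7: → [32,41),[30,39),[28,37),[26,35); WM=34
i=13 t=35 v=9: → [34,43),[32,41),[30,39),[28,37); WM=35; [26,35) fires=3
i=14 t=34 v=4: → [34,43),[32,41),[30,39),[28,37),[26,35); WM=35

5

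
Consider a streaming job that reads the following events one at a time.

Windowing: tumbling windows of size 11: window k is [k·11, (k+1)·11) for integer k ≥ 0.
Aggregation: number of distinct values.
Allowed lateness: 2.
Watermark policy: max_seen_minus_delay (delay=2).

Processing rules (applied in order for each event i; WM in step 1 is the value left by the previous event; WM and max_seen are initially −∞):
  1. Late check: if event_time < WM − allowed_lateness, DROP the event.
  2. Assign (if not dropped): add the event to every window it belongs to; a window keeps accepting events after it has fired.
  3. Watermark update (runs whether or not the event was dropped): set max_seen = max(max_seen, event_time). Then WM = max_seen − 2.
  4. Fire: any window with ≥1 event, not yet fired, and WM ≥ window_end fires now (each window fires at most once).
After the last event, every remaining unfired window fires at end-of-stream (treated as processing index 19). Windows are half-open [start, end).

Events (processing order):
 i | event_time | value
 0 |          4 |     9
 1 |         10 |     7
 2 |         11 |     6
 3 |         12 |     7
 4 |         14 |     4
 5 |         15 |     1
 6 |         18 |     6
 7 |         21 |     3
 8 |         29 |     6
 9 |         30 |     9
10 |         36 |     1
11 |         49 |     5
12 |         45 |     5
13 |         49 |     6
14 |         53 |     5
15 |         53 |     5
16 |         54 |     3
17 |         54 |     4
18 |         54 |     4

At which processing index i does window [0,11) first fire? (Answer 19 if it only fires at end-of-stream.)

i=0 t=4 v=9: → [0,11); WM=2
i=1 t=10 v=7: → [0,11); WM=8
i=2 t=11 v=6: → [11,22); WM=9
i=3 t=12 v=7: → [11,22); WM=10
i=4 t=14 v=4: → [11,22); WM=12; [0,11) fires=2
i=5 t=15 v=1: → [11,22); WM=13
i=6 t=18 v=6: → [11,22); WM=16
i=7 t=21 v=3: → [11,22); WM=19
i=8 t=29 v=6: → [22,33); WM=27; [11,22) fires=5
i=9 t=30 v=9: → [22,33); WM=28
i=10 t=36 v=1: → [33,44); WM=34; [22,33) fires=2
i=11 t=49 v=5: → [44,55); WM=47; [33,44) fires=1
i=12 t=45 v=5: → [44,55); WM=47
i=13 t=49 v=6: → [44,55); WM=47
i=14 t=53 v=5: → [44,55); WM=51
i=15 t=53 v=5: → [44,55); WM=51
i=16 t=54 v=3: → [44,55); WM=52
i=17 t=54 v=4: → [44,55); WM=52
i=18 t=54 v=4: → [44,55); WM=52

4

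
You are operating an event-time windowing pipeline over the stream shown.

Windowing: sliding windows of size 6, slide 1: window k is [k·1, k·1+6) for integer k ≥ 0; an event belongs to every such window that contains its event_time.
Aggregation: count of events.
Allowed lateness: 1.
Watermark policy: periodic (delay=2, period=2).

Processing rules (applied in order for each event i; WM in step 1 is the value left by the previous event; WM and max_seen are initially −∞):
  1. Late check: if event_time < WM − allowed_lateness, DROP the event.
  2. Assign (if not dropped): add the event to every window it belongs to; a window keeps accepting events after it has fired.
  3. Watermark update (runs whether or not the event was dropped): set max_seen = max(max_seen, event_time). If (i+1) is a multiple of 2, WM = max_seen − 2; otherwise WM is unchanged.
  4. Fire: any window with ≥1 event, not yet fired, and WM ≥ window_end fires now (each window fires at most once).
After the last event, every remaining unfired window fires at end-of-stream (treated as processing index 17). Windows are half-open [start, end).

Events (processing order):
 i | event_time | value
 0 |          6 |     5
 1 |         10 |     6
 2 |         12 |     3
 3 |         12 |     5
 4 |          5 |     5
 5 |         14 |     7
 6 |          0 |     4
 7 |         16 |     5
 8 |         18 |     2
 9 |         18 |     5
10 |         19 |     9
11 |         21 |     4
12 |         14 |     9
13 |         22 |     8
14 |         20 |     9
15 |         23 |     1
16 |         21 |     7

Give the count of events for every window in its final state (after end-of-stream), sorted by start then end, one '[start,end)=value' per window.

i=0 t=6 v=5: → [6,12),[5,11),[4,10),[3,9),[2,8),[1,7); WM=−∞
i=1 t=10 v=6: → [10,16),[9,15),[8,14),[7,13),[6,12),[5,11); WM=8; [1,7) fires=1 [2,8) fires=1
i=2 t=12 v=3: → [12,18),[11,17),[10,16),[9,15),[8,14),[7,13); WM=8
i=3 t=12 v=5: → [12,18),[11,17),[10,16),[9,15),[8,14),[7,13); WM=10; [3,9) fires=1 [4,10) fires=1
i=4 t=5 v=5: DROP (t<10-1); WM=10
i=5 t=14 v=7: → [14,20),[13,19),[12,18),[11,17),[10,16),[9,15); WM=12; [5,11) fires=2 [6,12) fires=2
i=6 t=0 v=4: DROP (t<12-1); WM=12
i=7 t=16 v=5: → [16,22),[15,21),[14,20),[13,19),[12,18),[11,17); WM=14; [7,13) fires=3 [8,14) fires=3
i=8 t=18 v=2: → [18,24),[17,23),[16,22),[15,21),[14,20),[13,19); WM=14
i=9 t=18 v=5: → [18,24),[17,23),[16,22),[15,21),[14,20),[13,19); WM=16; [9,15) fires=4 [10,16) fires=4
i=10 t=19 v=9: → [19,25),[18,24),[17,23),[16,22),[15,21),[14,20); WM=16
i=11 t=21 v=4: → [21,27),[20,26),[19,25),[18,24),[17,23),[16,22); WM=19; [11,17) fires=4 [12,18) fires=4 [13,19) fires=4
i=12 t=14 v=9: DROP (t<19-1); WM=19
i=13 t=22 v=8: → [22,28),[21,27),[20,26),[19,25),[18,24),[17,23); WM=20; [14,20) fires=5
i=14 t=20 v=9: → [20,26),[19,25),[18,24),[17,23),[16,22),[15,21); WM=20
i=15 t=23 v=1: → [23,29),[22,28),[21,27),[20,26),[19,25),[18,24); WM=21; [15,21) fires=5
i=16 t=21 v=7: → [21,27),[20,26),[19,25),[18,24),[17,23),[16,22); WM=21

[1,7)=1 [2,8)=1 [3,9)=1 [4,10)=1 [5,11)=2 [6,12)=2 [7,13)=3 [8,14)=3 [9,15)=4 [10,16)=4 [11,17)=4 [12,18)=4 [13,19)=4 [14,20)=5 [15,21)=5 [16,22)=7 [17,23)=7 [18,24)=8 [19,25)=6 [20,26)=5 [21,27)=4 [22,28)=2 [23,29)=1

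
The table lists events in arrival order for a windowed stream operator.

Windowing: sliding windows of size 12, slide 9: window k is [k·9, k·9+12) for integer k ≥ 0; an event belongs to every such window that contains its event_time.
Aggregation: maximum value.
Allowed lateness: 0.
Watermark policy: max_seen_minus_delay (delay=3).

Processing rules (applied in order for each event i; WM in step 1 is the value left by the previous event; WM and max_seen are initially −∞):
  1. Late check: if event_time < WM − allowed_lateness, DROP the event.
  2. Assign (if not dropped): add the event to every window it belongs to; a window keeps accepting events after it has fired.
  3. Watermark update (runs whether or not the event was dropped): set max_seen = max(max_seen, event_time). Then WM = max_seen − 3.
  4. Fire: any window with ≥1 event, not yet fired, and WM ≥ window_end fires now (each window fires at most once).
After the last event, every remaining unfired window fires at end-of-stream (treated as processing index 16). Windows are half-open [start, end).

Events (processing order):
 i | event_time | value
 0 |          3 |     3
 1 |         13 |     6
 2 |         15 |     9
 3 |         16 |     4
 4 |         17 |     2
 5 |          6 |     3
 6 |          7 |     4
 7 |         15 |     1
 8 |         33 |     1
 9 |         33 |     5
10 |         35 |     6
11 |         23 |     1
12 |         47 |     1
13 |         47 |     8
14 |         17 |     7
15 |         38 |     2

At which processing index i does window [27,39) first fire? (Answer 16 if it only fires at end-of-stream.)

i=0 t=3 v=3: → [0,12); WM=0
i=1 t=13 v=6: → [9,21); WM=10
i=2 t=15 v=9: → [9,21); WM=12; [0,12) fires=3
i=3 t=16 v=4: → [9,21); WM=13
i=4 t=17 v=2: → [9,21); WM=14
i=5 t=6 v=3: DROP (t<14-0); WM=14
i=6 t=7 v=4: DROP (t<14-0); WM=14
i=7 t=15 v=1: → [9,21); WM=14
i=8 t=33 v=1: → [27,39); WM=30; [9,21) fires=9
i=9 t=33 v=5: → [27,39); WM=30
i=10 t=35 v=6: → [27,39); WM=32
i=11 t=23 v=1: DROP (t<32-0); WM=32
i=12 t=47 v=1: → [45,57),[36,48); WM=44; [27,39) fires=6
i=13 t=47 v=8: → [45,57),[36,48); WM=44
i=14 t=17 v=7: DROP (t<44-0); WM=44
i=15 t=38 v=2: DROP (t<44-0); WM=44

12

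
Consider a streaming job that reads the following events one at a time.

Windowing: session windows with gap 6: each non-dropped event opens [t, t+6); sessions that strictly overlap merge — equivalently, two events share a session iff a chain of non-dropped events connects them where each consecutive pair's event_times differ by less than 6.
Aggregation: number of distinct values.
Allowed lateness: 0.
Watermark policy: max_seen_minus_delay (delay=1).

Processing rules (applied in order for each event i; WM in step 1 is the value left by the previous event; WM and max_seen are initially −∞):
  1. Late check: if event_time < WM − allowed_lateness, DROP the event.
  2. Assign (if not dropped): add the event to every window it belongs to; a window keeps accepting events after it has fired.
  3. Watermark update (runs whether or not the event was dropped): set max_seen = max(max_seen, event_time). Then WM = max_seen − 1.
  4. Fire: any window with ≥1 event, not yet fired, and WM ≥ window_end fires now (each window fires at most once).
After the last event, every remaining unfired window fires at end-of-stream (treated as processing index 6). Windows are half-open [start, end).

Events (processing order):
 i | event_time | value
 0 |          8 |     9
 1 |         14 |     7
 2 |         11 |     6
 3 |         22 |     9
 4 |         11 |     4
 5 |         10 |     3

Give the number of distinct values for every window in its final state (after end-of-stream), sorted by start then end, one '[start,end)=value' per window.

i=0 t=8 v=9: → [8,14); WM=7
i=1 t=14 v=7: → [14,20); WM=13
i=2 t=11 v=6: DROP (t<13-0); WM=13
i=3 t=22 v=9: → [22,28); WM=21
i=4 t=11 v=4: DROP (t<21-0); WM=21
i=5 t=10 v=3: DROP (t<21-0); WM=21

[8,14)=1 [14,20)=1 [22,28)=1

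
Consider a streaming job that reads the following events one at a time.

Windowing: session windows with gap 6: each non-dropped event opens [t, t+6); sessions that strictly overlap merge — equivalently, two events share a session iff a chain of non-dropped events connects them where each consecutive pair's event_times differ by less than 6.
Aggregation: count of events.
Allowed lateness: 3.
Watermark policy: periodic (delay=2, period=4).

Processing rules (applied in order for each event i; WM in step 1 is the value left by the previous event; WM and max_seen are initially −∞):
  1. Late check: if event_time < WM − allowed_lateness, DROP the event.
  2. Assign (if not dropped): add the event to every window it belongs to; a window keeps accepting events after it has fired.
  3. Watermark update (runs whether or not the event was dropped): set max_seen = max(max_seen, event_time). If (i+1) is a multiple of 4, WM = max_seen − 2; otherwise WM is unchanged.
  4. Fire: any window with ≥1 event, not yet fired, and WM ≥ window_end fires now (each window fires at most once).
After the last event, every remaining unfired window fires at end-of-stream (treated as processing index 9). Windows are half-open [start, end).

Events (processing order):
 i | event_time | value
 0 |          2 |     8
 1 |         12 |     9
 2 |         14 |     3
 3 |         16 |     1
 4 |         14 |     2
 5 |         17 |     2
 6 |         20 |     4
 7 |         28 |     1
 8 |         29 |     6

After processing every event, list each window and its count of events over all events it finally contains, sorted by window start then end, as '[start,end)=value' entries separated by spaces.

[2,8)=1 [12,26)=6 [28,35)=2

i=0 t=2 v=8: → [2,8); WM=−∞
i=1 t=12 v=9: → [12,18); WM=−∞
i=2 t=14 v=3: → [12,20); WM=−∞
i=3 t=16 v=1: → [12,22); WM=14
i=4 t=14 v=2: → [12,22); WM=14
i=5 t=17 v=2: → [12,23); WM=14
i=6 t=20 v=4: → [12,26); WM=14
i=7 t=28 v=1: → [28,34); WM=26
i=8 t=29 v=6: → [28,35); WM=26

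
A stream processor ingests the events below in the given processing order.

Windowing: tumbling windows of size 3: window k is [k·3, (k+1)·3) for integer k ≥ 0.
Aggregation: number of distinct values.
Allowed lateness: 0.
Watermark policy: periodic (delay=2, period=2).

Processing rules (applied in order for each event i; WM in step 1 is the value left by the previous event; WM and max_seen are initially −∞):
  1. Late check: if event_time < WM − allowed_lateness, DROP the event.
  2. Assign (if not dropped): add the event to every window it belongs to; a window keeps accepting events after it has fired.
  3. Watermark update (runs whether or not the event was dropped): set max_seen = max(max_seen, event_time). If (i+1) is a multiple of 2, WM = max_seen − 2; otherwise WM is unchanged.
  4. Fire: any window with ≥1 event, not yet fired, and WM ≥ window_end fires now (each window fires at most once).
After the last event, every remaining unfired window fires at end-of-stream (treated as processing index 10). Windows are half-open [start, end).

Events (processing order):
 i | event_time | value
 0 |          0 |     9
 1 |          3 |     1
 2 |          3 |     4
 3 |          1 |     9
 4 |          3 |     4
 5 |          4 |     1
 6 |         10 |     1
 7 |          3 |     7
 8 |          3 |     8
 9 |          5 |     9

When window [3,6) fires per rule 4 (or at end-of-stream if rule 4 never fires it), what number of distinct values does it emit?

3

i=0 t=0 v=9: → [0,3); WM=−∞
i=1 t=3 v=1: → [3,6); WM=1
i=2 t=3 v=4: → [3,6); WM=1
i=3 t=1 v=9: → [0,3); WM=1
i=4 t=3 v=4: → [3,6); WM=1
i=5 t=4 v=1: → [3,6); WM=2
i=6 t=10 v=1: → [9,12); WM=2
i=7 t=3 v=7: → [3,6); WM=8; [0,3) fires=1 [3,6) fires=3
i=8 t=3 v=8: DROP (t<8-0); WM=8
i=9 t=5 v=9: DROP (t<8-0); WM=8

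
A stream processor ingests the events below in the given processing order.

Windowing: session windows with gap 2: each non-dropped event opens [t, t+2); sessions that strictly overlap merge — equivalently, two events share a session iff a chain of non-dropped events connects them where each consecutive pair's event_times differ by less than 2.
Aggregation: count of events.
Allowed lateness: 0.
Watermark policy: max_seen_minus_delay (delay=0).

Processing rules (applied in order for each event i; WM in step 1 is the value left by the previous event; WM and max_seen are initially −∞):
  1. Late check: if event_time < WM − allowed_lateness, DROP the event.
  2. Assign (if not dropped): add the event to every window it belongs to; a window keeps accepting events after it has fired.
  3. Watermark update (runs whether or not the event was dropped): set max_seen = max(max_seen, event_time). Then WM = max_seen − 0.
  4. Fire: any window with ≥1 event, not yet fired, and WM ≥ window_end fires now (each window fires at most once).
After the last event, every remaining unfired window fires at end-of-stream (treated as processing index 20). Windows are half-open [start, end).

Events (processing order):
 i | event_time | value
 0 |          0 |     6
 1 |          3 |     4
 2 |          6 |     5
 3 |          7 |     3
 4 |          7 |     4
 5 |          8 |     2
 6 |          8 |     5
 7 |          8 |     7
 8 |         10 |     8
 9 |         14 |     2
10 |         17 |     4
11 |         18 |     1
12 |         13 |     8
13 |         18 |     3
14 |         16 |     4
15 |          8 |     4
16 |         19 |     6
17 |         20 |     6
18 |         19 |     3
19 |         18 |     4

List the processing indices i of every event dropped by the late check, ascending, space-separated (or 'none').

12 14 15 18 19

i=0 t=0 v=6: → [0,2); WM=0
i=1 t=3 v=4: → [3,5); WM=3
i=2 t=6 v=5: → [6,8); WM=6
i=3 t=7 v=3: → [6,9); WM=7
i=4 t=7 v=4: → [6,9); WM=7
i=5 t=8 v=2: → [6,10); WM=8
i=6 t=8 v=5: → [6,10); WM=8
i=7 t=8 v=7: → [6,10); WM=8
i=8 t=10 v=8: → [10,12); WM=10
i=9 t=14 v=2: → [14,16); WM=14
i=10 t=17 v=4: → [17,19); WM=17
i=11 t=18 v=1: → [17,20); WM=18
i=12 t=13 v=8: DROP (t<18-0); WM=18
i=13 t=18 v=3: → [17,20); WM=18
i=14 t=16 v=4: DROP (t<18-0); WM=18
i=15 t=8 v=4: DROP (t<18-0); WM=18
i=16 t=19 v=6: → [17,21); WM=19
i=17 t=20 v=6: → [17,22); WM=20
i=18 t=19 v=3: DROP (t<20-0); WM=20
i=19 t=18 v=4: DROP (t<20-0); WM=20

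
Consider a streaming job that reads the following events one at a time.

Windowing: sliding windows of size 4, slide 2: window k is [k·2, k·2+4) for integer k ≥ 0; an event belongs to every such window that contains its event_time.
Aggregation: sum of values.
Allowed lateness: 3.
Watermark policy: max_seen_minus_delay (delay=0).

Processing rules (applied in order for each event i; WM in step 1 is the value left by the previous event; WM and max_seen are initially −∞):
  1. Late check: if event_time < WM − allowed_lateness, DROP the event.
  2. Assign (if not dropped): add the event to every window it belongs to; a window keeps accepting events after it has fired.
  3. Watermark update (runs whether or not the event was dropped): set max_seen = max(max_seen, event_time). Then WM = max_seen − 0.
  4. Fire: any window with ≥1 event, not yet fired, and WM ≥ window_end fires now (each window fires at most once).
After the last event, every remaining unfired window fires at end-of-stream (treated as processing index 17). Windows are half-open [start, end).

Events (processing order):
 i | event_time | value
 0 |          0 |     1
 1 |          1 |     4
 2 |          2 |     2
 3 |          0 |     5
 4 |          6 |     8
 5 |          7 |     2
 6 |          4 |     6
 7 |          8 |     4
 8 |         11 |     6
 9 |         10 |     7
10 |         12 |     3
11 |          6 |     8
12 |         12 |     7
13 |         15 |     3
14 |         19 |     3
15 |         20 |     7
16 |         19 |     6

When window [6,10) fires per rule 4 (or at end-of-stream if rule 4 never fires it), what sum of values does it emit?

14

i=0 t=0 v=1: → [0,4); WM=0
i=1 t=1 v=4: → [0,4); WM=1
i=2 t=2 v=2: → [2,6),[0,4); WM=2
i=3 t=0 v=5: → [0,4); WM=2
i=4 t=6 v=8: → [6,10),[4,8); WM=6; [0,4) fires=12 [2,6) fires=2
i=5 t=7 v=2: → [6,10),[4,8); WM=7
i=6 t=4 v=6: → [4,8),[2,6); WM=7
i=7 t=8 v=4: → [8,12),[6,10); WM=8; [4,8) fires=16
i=8 t=11 v=6: → [10,14),[8,12); WM=11; [6,10) fires=14
i=9 t=10 v=7: → [10,14),[8,12); WM=11
i=10 t=12 v=3: → [12,16),[10,14); WM=12; [8,12) fires=17
i=11 t=6 v=8: DROP (t<12-3); WM=12
i=12 t=12 v=7: → [12,16),[10,14); WM=12
i=13 t=15 v=3: → [14,18),[12,16); WM=15; [10,14) fires=23
i=14 t=19 v=3: → [18,22),[16,20); WM=19; [12,16) fires=13 [14,18) fires=3
i=15 t=20 v=7: → [20,24),[18,22); WM=20; [16,20) fires=3
i=16 t=19 v=6: → [18,22),[16,20); WM=20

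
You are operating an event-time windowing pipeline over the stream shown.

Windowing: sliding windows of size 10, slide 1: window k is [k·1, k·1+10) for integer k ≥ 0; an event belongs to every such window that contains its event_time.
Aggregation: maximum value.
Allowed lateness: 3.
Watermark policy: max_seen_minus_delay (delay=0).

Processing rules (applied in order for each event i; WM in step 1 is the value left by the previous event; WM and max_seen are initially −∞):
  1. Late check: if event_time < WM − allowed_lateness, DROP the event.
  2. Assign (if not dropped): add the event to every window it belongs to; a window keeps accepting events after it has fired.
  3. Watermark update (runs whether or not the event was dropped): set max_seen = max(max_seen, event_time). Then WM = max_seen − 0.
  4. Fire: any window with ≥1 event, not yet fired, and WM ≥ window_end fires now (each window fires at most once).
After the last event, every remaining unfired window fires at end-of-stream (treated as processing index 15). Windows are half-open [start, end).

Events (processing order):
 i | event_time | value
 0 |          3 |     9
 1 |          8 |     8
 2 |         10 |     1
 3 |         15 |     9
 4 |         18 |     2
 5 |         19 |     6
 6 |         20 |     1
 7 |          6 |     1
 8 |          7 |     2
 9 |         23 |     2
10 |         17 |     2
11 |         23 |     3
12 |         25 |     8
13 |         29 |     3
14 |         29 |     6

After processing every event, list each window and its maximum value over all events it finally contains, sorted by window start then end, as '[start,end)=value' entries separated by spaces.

[0,10)=9 [1,11)=9 [2,12)=9 [3,13)=9 [4,14)=8 [5,15)=8 [6,16)=9 [7,17)=9 [8,18)=9 [9,19)=9 [10,20)=9 [11,21)=9 [12,22)=9 [13,23)=9 [14,24)=9 [15,25)=9 [16,26)=8 [17,27)=8 [18,28)=8 [19,29)=8 [20,30)=8 [21,31)=8 [22,32)=8 [23,33)=8 [24,34)=8 [25,35)=8 [26,36)=6 [27,37)=6 [28,38)=6 [29,39)=6

i=0 t=3 v=9: → [3,13),[2,12),[1,11),[0,10); WM=3
i=1 t=8 v=8: → [8,18),[7,17),[6,16),[5,15),[4,14),[3,13),[2,12),[1,11),[0,10); WM=8
i=2 t=10 v=1: → [10,20),[9,19),[8,18),[7,17),[6,16),[5,15),[4,14),[3,13),[2,12),[1,11); WM=10; [0,10) fires=9
i=3 t=15 v=9: → [15,25),[14,24),[13,23),[12,22),[11,21),[10,20),[9,19),[8,18),[7,17),[6,16); WM=15; [1,11) fires=9 [2,12) fires=9 [3,13) fires=9 [4,14) fires=8 [5,15) fires=8
i=4 t=18 v=2: → [18,28),[17,27),[16,26),[15,25),[14,24),[13,23),[12,22),[11,21),[10,20),[9,19); WM=18; [6,16) fires=9 [7,17) fires=9 [8,18) fires=9
i=5 t=19 v=6: → [19,29),[18,28),[17,27),[16,26),[15,25),[14,24),[13,23),[12,22),[11,21),[10,20); WM=19; [9,19) fires=9
i=6 t=20 v=1: → [20,30),[19,29),[18,28),[17,27),[16,26),[15,25),[14,24),[13,23),[12,22),[11,21); WM=20; [10,20) fires=9
i=7 t=6 v=1: DROP (t<20-3); WM=20
i=8 t=7 v=2: DROP (t<20-3); WM=20
i=9 t=23 v=2: → [23,33),[22,32),[21,31),[20,30),[19,29),[18,28),[17,27),[16,26),[15,25),[14,24); WM=23; [11,21) fires=9 [12,22) fires=9 [13,23) fires=9
i=10 t=17 v=2: DROP (t<23-3); WM=23
i=11 t=23 v=3: → [23,33),[22,32),[21,31),[20,30),[19,29),[18,28),[17,27),[16,26),[15,25),[14,24); WM=23
i=12 t=25 v=8: → [25,35),[24,34),[23,33),[22,32),[21,31),[20,30),[19,29),[18,28),[17,27),[16,26); WM=25; [14,24) fires=9 [15,25) fires=9
i=13 t=29 v=3: → [29,39),[28,38),[27,37),[26,36),[25,35),[24,34),[23,33),[22,32),[21,31),[20,30); WM=29; [16,26) fires=8 [17,27) fires=8 [18,28) fires=8 [19,29) fires=8
i=14 t=29 v=6: → [29,39),[28,38),[27,37),[26,36),[25,35),[24,34),[23,33),[22,32),[21,31),[20,30); WM=29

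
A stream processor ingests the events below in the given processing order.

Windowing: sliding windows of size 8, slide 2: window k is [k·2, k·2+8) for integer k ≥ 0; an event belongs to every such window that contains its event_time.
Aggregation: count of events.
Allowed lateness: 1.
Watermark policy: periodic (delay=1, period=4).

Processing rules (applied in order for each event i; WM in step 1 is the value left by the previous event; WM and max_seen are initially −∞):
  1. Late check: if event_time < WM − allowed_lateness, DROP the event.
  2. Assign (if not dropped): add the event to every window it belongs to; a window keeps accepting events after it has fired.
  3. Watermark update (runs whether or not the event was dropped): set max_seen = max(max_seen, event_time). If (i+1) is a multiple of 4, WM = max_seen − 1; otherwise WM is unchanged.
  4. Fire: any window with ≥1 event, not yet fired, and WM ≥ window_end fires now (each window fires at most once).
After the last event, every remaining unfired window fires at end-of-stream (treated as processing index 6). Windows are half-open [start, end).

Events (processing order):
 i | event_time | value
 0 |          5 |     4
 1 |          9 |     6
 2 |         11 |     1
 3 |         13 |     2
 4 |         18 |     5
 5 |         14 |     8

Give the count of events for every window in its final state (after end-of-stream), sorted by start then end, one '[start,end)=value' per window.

i=0 t=5 v=4: → [4,12),[2,10),[0,8); WM=−∞
i=1 t=9 v=6: → [8,16),[6,14),[4,12),[2,10); WM=−∞
i=2 t=11 v=1: → [10,18),[8,16),[6,14),[4,12); WM=−∞
i=3 t=13 v=2: → [12,20),[10,18),[8,16),[6,14); WM=12; [0,8) fires=1 [2,10) fires=2 [4,12) fires=3
i=4 t=18 v=5: → [18,26),[16,24),[14,22),[12,20); WM=12
i=5 t=14 v=8: → [14,22),[12,20),[10,18),[8,16); WM=12

[0,8)=1 [2,10)=2 [4,12)=3 [6,14)=3 [8,16)=4 [10,18)=3 [12,20)=3 [14,22)=2 [16,24)=1 [18,26)=1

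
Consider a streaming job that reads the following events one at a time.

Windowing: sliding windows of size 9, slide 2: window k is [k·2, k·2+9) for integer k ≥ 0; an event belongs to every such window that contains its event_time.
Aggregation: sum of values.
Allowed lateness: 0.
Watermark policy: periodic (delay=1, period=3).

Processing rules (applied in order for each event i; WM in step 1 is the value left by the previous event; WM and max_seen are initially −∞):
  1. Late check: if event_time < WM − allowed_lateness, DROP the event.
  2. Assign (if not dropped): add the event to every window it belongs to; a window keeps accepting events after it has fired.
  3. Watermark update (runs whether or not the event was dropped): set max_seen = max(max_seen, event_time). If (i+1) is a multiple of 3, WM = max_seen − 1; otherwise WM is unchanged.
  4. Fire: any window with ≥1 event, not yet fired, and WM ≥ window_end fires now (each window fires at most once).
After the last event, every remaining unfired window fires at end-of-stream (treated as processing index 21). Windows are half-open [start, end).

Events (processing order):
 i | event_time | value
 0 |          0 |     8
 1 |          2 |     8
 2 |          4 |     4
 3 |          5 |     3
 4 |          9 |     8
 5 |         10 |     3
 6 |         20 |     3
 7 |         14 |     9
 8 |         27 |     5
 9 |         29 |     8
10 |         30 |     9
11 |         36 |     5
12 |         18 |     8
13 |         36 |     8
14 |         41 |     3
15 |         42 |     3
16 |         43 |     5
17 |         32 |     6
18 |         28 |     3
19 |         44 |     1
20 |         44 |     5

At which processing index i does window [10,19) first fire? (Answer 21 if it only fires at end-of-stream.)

8

i=0 t=0 v=8: → [0,9); WM=−∞
i=1 t=2 v=8: → [2,11),[0,9); WM=−∞
i=2 t=4 v=4: → [4,13),[2,11),[0,9); WM=3
i=3 t=5 v=3: → [4,13),[2,11),[0,9); WM=3
i=4 t=9 v=8: → [8,17),[6,15),[4,13),[2,11); WM=3
i=5 t=10 v=3: → [10,19),[8,17),[6,15),[4,13),[2,11); WM=9; [0,9) fires=23
i=6 t=20 v=3: → [20,29),[18,27),[16,25),[14,23),[12,21); WM=9
i=7 t=14 v=9: → [14,23),[12,21),[10,19),[8,17),[6,15); WM=9
i=8 t=27 v=5: → [26,35),[24,33),[22,31),[20,29); WM=26; [2,11) fires=26 [4,13) fires=18 [6,15) fires=20 [8,17) fires=20 [10,19) fires=12 [12,21) fires=12 [14,23) fires=12 [16,25) fires=3
i=9 t=29 v=8: → [28,37),[26,35),[24,33),[22,31); WM=26
i=10 t=30 v=9: → [30,39),[28,37),[26,35),[24,33),[22,31); WM=26
i=11 t=36 v=5: → [36,45),[34,43),[32,41),[30,39),[28,37); WM=35; [18,27) fires=3 [20,29) fires=8 [22,31) fires=22 [24,33) fires=22 [26,35) fires=22
i=12 t=18 v=8: DROP (t<35-0); WM=35
i=13 t=36 v=8: → [36,45),[34,43),[32,41),[30,39),[28,37); WM=35
i=14 t=41 v=3: → [40,49),[38,47),[36,45),[34,43); WM=40; [28,37) fires=30 [30,39) fires=22
i=15 t=42 v=3: → [42,51),[40,49),[38,47),[36,45),[34,43); WM=40
i=16 t=43 v=5: → [42,51),[40,49),[38,47),[36,45); WM=40
i=17 t=32 v=6: DROP (t<40-0); WM=42; [32,41) fires=13
i=18 t=28 v=3: DROP (t<42-0); WM=42
i=19 t=44 v=1: → [44,53),[42,51),[40,49),[38,47),[36,45); WM=42
i=20 t=44 v=5: → [44,53),[42,51),[40,49),[38,47),[36,45); WM=43; [34,43) fires=19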